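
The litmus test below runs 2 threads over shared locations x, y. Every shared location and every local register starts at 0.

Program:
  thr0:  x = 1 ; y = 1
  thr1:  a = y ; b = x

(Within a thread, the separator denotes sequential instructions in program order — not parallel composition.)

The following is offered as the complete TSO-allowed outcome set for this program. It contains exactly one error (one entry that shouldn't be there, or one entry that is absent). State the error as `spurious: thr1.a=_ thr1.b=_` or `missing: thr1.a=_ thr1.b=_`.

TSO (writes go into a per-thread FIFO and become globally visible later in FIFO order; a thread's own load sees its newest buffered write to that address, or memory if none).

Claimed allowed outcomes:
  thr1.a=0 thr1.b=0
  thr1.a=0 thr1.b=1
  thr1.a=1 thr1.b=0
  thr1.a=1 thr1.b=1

spurious: thr1.a=1 thr1.b=0

outcome vector order: (thr1.a,thr1.b)
[TSO] allowed = {00 01 11}
claimed∖TSO = {10}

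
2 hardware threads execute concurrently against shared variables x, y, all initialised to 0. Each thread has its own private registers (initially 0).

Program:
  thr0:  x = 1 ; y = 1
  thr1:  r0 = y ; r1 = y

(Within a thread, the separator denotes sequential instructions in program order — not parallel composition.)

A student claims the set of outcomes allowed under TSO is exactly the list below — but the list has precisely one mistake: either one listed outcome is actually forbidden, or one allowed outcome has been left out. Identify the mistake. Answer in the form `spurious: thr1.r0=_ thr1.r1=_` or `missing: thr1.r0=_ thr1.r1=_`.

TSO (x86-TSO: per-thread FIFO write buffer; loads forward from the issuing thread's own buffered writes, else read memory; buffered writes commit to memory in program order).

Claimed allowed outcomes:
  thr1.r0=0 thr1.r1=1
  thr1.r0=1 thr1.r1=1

missing: thr1.r0=0 thr1.r1=0

outcome vector order: (thr1.r0,thr1.r1)
TSO (3): (0,0); (0,1); (1,1)
TSO∖claimed = {(0,0)}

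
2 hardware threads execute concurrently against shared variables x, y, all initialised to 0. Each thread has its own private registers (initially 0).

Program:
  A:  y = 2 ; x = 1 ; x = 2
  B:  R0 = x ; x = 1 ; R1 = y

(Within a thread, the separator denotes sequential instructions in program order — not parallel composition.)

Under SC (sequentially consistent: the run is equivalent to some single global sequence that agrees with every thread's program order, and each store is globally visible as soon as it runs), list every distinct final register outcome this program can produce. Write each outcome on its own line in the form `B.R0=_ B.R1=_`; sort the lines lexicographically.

B.R0=0 B.R1=0
B.R0=0 B.R1=2
B.R0=1 B.R1=2
B.R0=2 B.R1=2

outcome vector order: (B.R0,B.R1)
|SC outcomes| = 4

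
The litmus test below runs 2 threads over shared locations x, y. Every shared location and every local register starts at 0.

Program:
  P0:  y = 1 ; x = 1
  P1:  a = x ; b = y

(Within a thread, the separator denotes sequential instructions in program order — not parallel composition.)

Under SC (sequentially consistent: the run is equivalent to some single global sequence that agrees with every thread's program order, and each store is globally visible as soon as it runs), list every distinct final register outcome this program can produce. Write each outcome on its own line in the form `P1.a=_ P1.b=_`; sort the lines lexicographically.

outcome vector order: (P1.a,P1.b)
|SC outcomes| = 3

P1.a=0 P1.b=0
P1.a=0 P1.b=1
P1.a=1 P1.b=1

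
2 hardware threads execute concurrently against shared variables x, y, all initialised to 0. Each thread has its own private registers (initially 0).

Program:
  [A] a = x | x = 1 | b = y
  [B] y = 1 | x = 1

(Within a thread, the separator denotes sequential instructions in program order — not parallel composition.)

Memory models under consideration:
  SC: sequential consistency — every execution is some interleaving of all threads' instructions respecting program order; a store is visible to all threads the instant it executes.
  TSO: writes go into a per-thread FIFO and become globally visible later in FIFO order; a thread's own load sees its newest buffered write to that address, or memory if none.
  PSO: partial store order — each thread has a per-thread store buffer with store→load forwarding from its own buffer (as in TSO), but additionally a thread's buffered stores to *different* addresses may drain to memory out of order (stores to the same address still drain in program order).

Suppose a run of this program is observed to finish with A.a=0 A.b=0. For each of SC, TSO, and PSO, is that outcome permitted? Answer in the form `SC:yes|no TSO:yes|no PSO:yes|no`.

SC:yes TSO:yes PSO:yes

outcome vector order: (A.a,A.b)
under SC → (0,0) (0,1) (1,1)
under TSO → (0,0) (0,1) (1,1)
under PSO → (0,0) (0,1) (1,0) (1,1)
target (0,0) ∈ {SC,TSO,PSO}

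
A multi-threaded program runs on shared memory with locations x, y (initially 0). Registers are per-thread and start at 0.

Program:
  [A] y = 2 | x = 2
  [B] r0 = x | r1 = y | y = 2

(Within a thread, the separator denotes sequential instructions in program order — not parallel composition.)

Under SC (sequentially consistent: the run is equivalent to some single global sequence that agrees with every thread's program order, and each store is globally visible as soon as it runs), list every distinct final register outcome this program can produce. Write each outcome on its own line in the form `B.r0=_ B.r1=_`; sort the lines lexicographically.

outcome vector order: (B.r0,B.r1)
|SC outcomes| = 3

B.r0=0 B.r1=0
B.r0=0 B.r1=2
B.r0=2 B.r1=2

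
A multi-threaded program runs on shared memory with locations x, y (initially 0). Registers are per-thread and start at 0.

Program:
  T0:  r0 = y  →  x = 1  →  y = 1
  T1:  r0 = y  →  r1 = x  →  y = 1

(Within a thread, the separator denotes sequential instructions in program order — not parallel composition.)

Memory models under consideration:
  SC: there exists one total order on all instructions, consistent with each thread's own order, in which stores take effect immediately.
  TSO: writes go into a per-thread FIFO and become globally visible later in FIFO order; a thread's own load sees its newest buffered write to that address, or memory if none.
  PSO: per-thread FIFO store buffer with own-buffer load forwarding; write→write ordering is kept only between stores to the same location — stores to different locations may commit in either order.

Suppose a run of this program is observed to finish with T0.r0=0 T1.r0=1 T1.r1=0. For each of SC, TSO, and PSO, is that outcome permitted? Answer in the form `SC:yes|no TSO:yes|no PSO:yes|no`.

outcome vector order: (T0.r0,T1.r0,T1.r1)
[SC] allowed = {(0,0,0), (0,0,1), (0,1,1), (1,0,0)}
[TSO] allowed = {(0,0,0), (0,0,1), (0,1,1), (1,0,0)}
[PSO] allowed = {(0,0,0), (0,0,1), (0,1,0), (0,1,1), (1,0,0)}
target (0,1,0) ∈ {PSO}

SC:no TSO:no PSO:yes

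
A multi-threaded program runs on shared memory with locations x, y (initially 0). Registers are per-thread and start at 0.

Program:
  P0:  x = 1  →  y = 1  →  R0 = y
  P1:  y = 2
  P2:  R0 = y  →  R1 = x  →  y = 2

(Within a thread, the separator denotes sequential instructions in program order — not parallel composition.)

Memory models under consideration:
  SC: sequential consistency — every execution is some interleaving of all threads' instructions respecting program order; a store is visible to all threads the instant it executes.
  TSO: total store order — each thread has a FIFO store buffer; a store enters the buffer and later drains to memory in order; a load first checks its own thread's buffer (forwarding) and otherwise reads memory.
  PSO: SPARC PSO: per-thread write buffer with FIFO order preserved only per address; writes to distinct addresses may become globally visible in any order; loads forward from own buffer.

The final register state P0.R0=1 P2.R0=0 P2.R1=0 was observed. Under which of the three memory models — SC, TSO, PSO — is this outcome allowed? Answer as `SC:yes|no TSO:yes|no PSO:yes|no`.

outcome vector order: (P0.R0,P2.R0,P2.R1)
under SC → (1,0,0) (1,0,1) (1,1,1) (1,2,0) (1,2,1) (2,0,0) (2,0,1) (2,1,1) (2,2,0) (2,2,1)
under TSO → (1,0,0) (1,0,1) (1,1,1) (1,2,0) (1,2,1) (2,0,0) (2,0,1) (2,1,1) (2,2,0) (2,2,1)
under PSO → (1,0,0) (1,0,1) (1,1,0) (1,1,1) (1,2,0) (1,2,1) (2,0,0) (2,0,1) (2,1,0) (2,1,1) (2,2,0) (2,2,1)
target (1,0,0) ∈ {SC,TSO,PSO}

SC:yes TSO:yes PSO:yes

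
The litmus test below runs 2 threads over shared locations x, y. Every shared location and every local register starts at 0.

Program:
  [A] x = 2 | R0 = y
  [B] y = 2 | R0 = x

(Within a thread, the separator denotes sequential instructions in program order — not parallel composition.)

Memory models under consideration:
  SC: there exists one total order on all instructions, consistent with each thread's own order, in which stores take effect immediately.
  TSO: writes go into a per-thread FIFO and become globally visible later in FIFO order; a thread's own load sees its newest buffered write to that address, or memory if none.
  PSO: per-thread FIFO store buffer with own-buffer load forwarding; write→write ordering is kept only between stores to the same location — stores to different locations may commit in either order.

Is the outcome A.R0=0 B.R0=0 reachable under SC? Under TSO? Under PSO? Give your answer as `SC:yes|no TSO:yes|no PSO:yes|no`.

SC:no TSO:yes PSO:yes

outcome vector order: (A.R0,B.R0)
SC (3): 02; 20; 22
TSO (4): 00; 02; 20; 22
PSO (4): 00; 02; 20; 22
target 00 ∈ {TSO,PSO}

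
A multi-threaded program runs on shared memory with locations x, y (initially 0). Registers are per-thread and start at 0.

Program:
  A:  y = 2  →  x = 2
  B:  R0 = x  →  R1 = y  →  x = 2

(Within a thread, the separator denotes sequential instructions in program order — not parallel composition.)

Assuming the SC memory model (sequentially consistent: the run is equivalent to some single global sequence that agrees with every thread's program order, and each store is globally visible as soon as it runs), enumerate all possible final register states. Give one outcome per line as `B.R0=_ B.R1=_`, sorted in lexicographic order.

B.R0=0 B.R1=0
B.R0=0 B.R1=2
B.R0=2 B.R1=2

outcome vector order: (B.R0,B.R1)
|SC outcomes| = 3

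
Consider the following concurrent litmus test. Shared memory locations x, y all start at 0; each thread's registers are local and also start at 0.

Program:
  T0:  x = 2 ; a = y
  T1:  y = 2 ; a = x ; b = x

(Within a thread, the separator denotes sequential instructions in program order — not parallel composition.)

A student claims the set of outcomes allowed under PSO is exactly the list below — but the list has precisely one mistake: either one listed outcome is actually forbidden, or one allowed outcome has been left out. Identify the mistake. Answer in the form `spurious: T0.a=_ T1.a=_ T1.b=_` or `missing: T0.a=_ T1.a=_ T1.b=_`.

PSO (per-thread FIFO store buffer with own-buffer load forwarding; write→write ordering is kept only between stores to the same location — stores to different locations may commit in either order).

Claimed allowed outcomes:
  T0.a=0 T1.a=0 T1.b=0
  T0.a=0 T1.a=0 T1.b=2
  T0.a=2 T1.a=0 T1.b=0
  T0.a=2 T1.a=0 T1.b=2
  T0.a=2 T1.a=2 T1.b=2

outcome vector order: (T0.a,T1.a,T1.b)
PSO: 6 outcomes — {<0 0 0>; <0 0 2>; <0 2 2>; <2 0 0>; <2 0 2>; <2 2 2>}
PSO∖claimed = {<0 2 2>}

missing: T0.a=0 T1.a=2 T1.b=2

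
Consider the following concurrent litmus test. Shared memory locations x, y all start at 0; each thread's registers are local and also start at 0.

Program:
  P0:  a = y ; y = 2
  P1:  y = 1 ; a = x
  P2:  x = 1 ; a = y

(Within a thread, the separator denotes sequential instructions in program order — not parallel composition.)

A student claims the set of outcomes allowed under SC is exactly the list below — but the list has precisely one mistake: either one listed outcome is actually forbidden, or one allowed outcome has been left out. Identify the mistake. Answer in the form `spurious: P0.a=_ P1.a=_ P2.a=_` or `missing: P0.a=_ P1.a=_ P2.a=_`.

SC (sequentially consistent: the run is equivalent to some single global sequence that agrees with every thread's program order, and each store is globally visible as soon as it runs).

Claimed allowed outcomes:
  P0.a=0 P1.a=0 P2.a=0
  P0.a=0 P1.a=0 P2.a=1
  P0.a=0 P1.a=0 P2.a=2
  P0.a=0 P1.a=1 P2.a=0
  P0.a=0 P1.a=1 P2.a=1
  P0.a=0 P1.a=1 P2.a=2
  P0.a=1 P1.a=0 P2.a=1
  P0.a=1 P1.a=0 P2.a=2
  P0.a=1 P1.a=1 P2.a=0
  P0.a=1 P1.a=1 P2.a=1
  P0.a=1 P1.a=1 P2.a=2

outcome vector order: (P0.a,P1.a,P2.a)
under SC → 0/0/1; 0/0/2; 0/1/0; 0/1/1; 0/1/2; 1/0/1; 1/0/2; 1/1/0; 1/1/1; 1/1/2
claimed∖SC = {0/0/0}

spurious: P0.a=0 P1.a=0 P2.a=0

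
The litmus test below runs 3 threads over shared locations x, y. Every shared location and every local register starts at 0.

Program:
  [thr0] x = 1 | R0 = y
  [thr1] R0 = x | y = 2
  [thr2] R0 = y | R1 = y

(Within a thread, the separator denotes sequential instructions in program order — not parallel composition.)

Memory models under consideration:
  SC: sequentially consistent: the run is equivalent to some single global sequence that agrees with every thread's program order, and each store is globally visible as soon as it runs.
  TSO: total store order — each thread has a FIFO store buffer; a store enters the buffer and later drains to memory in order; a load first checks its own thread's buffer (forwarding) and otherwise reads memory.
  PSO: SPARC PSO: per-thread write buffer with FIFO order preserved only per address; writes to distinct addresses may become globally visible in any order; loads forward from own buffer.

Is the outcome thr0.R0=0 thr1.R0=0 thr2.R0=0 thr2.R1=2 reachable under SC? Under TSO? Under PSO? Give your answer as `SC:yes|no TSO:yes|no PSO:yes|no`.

SC:yes TSO:yes PSO:yes

outcome vector order: (thr0.R0,thr1.R0,thr2.R0,thr2.R1)
SC: 12 outcomes — {<0 0 0 0>; <0 0 0 2>; <0 0 2 2>; <0 1 0 0>; <0 1 0 2>; <0 1 2 2>; <2 0 0 0>; <2 0 0 2>; <2 0 2 2>; <2 1 0 0>; <2 1 0 2>; <2 1 2 2>}
TSO: 12 outcomes — {<0 0 0 0>; <0 0 0 2>; <0 0 2 2>; <0 1 0 0>; <0 1 0 2>; <0 1 2 2>; <2 0 0 0>; <2 0 0 2>; <2 0 2 2>; <2 1 0 0>; <2 1 0 2>; <2 1 2 2>}
PSO: 12 outcomes — {<0 0 0 0>; <0 0 0 2>; <0 0 2 2>; <0 1 0 0>; <0 1 0 2>; <0 1 2 2>; <2 0 0 0>; <2 0 0 2>; <2 0 2 2>; <2 1 0 0>; <2 1 0 2>; <2 1 2 2>}
target <0 0 0 2> ∈ {SC,TSO,PSO}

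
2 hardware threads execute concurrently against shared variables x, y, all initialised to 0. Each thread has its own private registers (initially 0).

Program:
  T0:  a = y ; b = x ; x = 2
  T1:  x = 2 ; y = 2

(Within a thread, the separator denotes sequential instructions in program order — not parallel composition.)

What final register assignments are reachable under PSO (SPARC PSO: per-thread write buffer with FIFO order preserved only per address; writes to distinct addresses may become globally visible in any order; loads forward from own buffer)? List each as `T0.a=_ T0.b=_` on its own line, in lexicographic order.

T0.a=0 T0.b=0
T0.a=0 T0.b=2
T0.a=2 T0.b=0
T0.a=2 T0.b=2

outcome vector order: (T0.a,T0.b)
|PSO outcomes| = 4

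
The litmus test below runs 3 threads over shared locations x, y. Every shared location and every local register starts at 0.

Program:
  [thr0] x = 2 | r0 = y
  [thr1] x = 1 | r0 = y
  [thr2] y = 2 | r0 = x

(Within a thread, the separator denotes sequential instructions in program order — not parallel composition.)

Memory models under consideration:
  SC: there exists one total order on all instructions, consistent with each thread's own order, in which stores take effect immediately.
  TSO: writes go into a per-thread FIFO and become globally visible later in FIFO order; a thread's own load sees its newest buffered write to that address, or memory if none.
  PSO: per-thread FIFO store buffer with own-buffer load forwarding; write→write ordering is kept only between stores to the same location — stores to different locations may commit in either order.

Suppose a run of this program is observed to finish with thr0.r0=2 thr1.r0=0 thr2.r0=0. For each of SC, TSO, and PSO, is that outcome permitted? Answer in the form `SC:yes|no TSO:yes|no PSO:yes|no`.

outcome vector order: (thr0.r0,thr1.r0,thr2.r0)
SC (9): <0 0 1> <0 0 2> <0 2 1> <0 2 2> <2 0 1> <2 0 2> <2 2 0> <2 2 1> <2 2 2>
TSO (12): <0 0 0> <0 0 1> <0 0 2> <0 2 0> <0 2 1> <0 2 2> <2 0 0> <2 0 1> <2 0 2> <2 2 0> <2 2 1> <2 2 2>
PSO (12): <0 0 0> <0 0 1> <0 0 2> <0 2 0> <0 2 1> <0 2 2> <2 0 0> <2 0 1> <2 0 2> <2 2 0> <2 2 1> <2 2 2>
target <2 0 0> ∈ {TSO,PSO}

SC:no TSO:yes PSO:yes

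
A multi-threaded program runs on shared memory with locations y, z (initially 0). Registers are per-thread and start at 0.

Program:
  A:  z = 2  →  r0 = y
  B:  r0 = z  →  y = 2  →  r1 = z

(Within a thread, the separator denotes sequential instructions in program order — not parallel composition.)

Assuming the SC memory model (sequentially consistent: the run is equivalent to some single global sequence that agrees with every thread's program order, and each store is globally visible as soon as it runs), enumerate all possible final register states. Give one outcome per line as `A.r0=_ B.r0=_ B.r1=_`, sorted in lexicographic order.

outcome vector order: (A.r0,B.r0,B.r1)
|SC outcomes| = 5

A.r0=0 B.r0=0 B.r1=2
A.r0=0 B.r0=2 B.r1=2
A.r0=2 B.r0=0 B.r1=0
A.r0=2 B.r0=0 B.r1=2
A.r0=2 B.r0=2 B.r1=2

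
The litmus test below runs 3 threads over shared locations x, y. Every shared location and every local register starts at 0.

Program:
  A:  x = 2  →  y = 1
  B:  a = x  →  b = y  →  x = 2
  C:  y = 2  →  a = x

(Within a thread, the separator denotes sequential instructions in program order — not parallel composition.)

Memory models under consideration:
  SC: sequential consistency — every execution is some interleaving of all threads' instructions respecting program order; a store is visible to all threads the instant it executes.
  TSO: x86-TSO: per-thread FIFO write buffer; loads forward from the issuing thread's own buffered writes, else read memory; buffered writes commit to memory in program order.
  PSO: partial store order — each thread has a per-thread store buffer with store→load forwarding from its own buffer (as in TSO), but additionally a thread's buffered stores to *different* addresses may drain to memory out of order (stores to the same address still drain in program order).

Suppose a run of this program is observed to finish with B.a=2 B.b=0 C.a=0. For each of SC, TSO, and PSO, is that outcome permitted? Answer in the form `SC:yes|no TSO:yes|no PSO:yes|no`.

SC:no TSO:yes PSO:yes

outcome vector order: (B.a,B.b,C.a)
under SC → 000, 002, 010, 012, 020, 022, 202, 210, 212, 220, 222
under TSO → 000, 002, 010, 012, 020, 022, 200, 202, 210, 212, 220, 222
under PSO → 000, 002, 010, 012, 020, 022, 200, 202, 210, 212, 220, 222
target 200 ∈ {TSO,PSO}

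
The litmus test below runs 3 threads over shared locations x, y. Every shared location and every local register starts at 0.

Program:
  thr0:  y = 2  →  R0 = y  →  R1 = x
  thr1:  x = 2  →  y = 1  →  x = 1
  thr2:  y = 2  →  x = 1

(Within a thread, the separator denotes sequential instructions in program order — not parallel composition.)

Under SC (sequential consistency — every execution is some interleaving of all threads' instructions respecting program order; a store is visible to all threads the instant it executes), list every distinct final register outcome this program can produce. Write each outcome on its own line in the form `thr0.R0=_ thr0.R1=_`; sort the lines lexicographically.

thr0.R0=1 thr0.R1=1
thr0.R0=1 thr0.R1=2
thr0.R0=2 thr0.R1=0
thr0.R0=2 thr0.R1=1
thr0.R0=2 thr0.R1=2

outcome vector order: (thr0.R0,thr0.R1)
|SC outcomes| = 5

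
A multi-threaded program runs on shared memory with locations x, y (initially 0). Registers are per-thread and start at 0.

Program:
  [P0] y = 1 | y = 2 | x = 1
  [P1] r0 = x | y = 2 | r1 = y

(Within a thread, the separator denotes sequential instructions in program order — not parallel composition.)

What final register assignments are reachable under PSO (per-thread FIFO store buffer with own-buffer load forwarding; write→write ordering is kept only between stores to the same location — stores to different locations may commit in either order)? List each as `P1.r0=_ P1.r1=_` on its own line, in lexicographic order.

P1.r0=0 P1.r1=1
P1.r0=0 P1.r1=2
P1.r0=1 P1.r1=1
P1.r0=1 P1.r1=2

outcome vector order: (P1.r0,P1.r1)
|PSO outcomes| = 4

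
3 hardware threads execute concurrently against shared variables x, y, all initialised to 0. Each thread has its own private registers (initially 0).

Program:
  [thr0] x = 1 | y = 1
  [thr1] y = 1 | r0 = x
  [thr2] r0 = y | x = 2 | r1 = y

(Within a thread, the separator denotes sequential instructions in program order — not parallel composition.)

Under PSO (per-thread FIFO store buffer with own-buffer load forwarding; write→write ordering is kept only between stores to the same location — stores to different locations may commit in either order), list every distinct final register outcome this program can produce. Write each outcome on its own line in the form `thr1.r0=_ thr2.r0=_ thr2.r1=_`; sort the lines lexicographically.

thr1.r0=0 thr2.r0=0 thr2.r1=0
thr1.r0=0 thr2.r0=0 thr2.r1=1
thr1.r0=0 thr2.r0=1 thr2.r1=1
thr1.r0=1 thr2.r0=0 thr2.r1=0
thr1.r0=1 thr2.r0=0 thr2.r1=1
thr1.r0=1 thr2.r0=1 thr2.r1=1
thr1.r0=2 thr2.r0=0 thr2.r1=0
thr1.r0=2 thr2.r0=0 thr2.r1=1
thr1.r0=2 thr2.r0=1 thr2.r1=1

outcome vector order: (thr1.r0,thr2.r0,thr2.r1)
|PSO outcomes| = 9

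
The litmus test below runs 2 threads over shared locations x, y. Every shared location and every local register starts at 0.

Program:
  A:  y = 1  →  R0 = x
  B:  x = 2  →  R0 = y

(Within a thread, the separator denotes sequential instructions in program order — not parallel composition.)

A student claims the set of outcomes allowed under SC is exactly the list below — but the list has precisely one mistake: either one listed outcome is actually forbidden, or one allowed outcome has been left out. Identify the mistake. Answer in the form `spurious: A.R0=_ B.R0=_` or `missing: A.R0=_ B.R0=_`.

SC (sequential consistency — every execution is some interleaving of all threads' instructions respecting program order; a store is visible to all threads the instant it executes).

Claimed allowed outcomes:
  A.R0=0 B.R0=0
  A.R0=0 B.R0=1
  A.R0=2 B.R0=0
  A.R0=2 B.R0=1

outcome vector order: (A.R0,B.R0)
SC (3): (0,1), (2,0), (2,1)
claimed∖SC = {(0,0)}

spurious: A.R0=0 B.R0=0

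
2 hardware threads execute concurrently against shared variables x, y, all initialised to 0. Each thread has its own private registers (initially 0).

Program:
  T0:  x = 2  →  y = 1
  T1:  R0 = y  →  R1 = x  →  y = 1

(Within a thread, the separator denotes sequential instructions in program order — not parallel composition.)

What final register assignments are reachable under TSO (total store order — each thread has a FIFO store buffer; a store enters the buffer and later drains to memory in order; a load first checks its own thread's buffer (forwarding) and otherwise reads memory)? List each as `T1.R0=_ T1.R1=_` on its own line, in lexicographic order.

T1.R0=0 T1.R1=0
T1.R0=0 T1.R1=2
T1.R0=1 T1.R1=2

outcome vector order: (T1.R0,T1.R1)
|TSO outcomes| = 3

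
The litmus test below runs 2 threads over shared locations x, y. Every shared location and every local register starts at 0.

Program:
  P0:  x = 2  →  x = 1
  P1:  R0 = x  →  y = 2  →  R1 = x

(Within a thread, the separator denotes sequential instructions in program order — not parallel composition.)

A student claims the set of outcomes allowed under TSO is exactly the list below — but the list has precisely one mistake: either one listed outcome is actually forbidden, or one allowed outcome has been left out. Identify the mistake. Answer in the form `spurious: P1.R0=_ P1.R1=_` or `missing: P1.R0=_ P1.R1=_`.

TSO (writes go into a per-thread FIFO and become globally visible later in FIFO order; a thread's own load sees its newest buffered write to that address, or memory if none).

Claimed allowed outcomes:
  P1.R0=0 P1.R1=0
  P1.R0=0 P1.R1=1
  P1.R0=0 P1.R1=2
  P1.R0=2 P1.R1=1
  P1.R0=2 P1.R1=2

missing: P1.R0=1 P1.R1=1

outcome vector order: (P1.R0,P1.R1)
TSO: 6 outcomes — {00, 01, 02, 11, 21, 22}
TSO∖claimed = {11}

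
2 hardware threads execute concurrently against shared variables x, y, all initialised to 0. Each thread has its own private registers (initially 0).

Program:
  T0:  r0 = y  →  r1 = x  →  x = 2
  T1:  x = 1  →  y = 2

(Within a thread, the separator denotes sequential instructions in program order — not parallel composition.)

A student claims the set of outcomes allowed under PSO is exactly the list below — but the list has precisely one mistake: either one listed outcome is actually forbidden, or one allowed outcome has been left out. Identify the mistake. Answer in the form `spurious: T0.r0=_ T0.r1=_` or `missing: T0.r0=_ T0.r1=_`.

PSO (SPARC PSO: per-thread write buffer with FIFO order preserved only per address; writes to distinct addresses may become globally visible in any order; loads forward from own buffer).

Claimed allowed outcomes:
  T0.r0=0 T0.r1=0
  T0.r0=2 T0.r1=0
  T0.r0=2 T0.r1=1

outcome vector order: (T0.r0,T0.r1)
under PSO → (0,0) (0,1) (2,0) (2,1)
PSO∖claimed = {(0,1)}

missing: T0.r0=0 T0.r1=1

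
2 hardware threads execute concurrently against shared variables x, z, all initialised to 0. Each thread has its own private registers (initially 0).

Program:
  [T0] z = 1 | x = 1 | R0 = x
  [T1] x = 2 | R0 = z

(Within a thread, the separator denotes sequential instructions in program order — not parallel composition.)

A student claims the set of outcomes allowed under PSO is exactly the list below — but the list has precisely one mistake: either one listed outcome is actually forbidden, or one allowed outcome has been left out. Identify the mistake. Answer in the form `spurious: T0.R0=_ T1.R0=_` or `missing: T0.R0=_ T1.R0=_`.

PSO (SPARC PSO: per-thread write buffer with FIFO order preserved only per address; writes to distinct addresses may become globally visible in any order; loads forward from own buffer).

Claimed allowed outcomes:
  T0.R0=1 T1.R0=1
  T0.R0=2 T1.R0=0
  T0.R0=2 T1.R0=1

missing: T0.R0=1 T1.R0=0

outcome vector order: (T0.R0,T1.R0)
[PSO] allowed = {(1,0), (1,1), (2,0), (2,1)}
PSO∖claimed = {(1,0)}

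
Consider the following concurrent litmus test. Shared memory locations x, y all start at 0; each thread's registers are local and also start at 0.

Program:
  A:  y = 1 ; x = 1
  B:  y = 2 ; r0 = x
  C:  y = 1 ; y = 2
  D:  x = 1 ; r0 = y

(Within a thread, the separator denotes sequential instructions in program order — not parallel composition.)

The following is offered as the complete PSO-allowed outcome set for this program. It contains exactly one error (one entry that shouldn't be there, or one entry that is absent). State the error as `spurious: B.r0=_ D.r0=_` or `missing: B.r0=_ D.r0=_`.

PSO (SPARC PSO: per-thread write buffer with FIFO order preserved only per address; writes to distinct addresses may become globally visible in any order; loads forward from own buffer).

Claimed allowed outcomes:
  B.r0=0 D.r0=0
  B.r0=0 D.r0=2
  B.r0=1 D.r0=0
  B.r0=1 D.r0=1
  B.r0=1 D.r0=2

missing: B.r0=0 D.r0=1

outcome vector order: (B.r0,D.r0)
under PSO → <0 0> <0 1> <0 2> <1 0> <1 1> <1 2>
PSO∖claimed = {<0 1>}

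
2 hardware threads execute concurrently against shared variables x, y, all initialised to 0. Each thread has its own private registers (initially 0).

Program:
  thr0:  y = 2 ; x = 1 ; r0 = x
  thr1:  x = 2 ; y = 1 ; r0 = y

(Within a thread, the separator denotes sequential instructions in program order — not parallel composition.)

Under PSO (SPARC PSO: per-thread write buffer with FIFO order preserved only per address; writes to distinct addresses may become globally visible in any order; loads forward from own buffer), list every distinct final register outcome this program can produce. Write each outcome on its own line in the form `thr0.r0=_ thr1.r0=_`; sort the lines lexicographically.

outcome vector order: (thr0.r0,thr1.r0)
|PSO outcomes| = 4

thr0.r0=1 thr1.r0=1
thr0.r0=1 thr1.r0=2
thr0.r0=2 thr1.r0=1
thr0.r0=2 thr1.r0=2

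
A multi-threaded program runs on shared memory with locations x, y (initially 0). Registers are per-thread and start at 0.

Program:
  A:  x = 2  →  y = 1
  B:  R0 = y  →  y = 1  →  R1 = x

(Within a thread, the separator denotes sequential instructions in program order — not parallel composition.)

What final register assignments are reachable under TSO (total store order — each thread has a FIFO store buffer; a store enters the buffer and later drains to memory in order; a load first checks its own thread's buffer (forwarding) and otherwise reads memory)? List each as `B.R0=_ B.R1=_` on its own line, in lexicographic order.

B.R0=0 B.R1=0
B.R0=0 B.R1=2
B.R0=1 B.R1=2

outcome vector order: (B.R0,B.R1)
|TSO outcomes| = 3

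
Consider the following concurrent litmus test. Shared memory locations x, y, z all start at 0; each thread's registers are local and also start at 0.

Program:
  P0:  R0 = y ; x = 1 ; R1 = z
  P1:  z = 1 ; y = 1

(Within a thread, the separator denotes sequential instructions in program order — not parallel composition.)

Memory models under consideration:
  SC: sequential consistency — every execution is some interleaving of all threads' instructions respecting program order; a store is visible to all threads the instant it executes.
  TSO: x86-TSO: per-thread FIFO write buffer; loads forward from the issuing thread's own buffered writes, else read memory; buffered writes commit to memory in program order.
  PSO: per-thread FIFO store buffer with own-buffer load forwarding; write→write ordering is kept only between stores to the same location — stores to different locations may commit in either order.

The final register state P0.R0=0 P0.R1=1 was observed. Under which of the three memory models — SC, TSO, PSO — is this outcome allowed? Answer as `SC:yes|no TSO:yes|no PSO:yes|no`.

outcome vector order: (P0.R0,P0.R1)
under SC → <0 0> <0 1> <1 1>
under TSO → <0 0> <0 1> <1 1>
under PSO → <0 0> <0 1> <1 0> <1 1>
target <0 1> ∈ {SC,TSO,PSO}

SC:yes TSO:yes PSO:yes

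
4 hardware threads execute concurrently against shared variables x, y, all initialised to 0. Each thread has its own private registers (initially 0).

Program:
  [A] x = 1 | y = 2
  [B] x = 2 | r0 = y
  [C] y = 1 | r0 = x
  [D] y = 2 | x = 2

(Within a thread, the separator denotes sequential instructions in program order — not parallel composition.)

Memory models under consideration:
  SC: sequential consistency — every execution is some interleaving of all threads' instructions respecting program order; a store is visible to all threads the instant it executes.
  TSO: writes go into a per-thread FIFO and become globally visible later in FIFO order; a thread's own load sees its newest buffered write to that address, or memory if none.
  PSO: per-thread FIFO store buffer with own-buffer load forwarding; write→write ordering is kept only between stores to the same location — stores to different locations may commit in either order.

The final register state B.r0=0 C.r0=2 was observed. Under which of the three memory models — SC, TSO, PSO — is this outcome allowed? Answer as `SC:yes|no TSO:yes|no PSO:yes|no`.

SC:yes TSO:yes PSO:yes

outcome vector order: (B.r0,C.r0)
SC: 8 outcomes — {0/1, 0/2, 1/0, 1/1, 1/2, 2/0, 2/1, 2/2}
TSO: 9 outcomes — {0/0, 0/1, 0/2, 1/0, 1/1, 1/2, 2/0, 2/1, 2/2}
PSO: 9 outcomes — {0/0, 0/1, 0/2, 1/0, 1/1, 1/2, 2/0, 2/1, 2/2}
target 0/2 ∈ {SC,TSO,PSO}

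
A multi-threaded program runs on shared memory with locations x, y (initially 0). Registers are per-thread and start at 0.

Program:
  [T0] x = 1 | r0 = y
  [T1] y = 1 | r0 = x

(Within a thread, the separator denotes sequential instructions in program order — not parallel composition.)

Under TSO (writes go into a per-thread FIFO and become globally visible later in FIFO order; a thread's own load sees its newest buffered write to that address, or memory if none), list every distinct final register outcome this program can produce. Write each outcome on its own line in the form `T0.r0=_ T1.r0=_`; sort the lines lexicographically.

T0.r0=0 T1.r0=0
T0.r0=0 T1.r0=1
T0.r0=1 T1.r0=0
T0.r0=1 T1.r0=1

outcome vector order: (T0.r0,T1.r0)
|TSO outcomes| = 4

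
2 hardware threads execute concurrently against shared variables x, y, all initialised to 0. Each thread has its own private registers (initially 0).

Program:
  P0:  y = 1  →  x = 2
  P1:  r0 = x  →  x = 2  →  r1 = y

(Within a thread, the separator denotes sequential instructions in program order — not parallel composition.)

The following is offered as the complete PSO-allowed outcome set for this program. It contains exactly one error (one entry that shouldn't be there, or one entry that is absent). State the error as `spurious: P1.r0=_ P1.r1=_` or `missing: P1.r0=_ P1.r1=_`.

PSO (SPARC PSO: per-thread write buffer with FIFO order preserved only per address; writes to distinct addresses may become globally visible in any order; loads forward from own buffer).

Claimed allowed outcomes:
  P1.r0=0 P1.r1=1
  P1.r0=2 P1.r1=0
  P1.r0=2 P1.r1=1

missing: P1.r0=0 P1.r1=0

outcome vector order: (P1.r0,P1.r1)
[PSO] allowed = {0/0 0/1 2/0 2/1}
PSO∖claimed = {0/0}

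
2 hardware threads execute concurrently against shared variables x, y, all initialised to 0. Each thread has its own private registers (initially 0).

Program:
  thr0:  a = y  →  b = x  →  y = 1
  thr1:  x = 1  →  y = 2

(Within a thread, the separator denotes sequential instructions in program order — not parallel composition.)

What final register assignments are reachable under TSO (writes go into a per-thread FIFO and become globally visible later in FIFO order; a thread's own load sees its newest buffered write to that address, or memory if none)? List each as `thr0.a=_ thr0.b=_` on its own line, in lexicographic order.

outcome vector order: (thr0.a,thr0.b)
|TSO outcomes| = 3

thr0.a=0 thr0.b=0
thr0.a=0 thr0.b=1
thr0.a=2 thr0.b=1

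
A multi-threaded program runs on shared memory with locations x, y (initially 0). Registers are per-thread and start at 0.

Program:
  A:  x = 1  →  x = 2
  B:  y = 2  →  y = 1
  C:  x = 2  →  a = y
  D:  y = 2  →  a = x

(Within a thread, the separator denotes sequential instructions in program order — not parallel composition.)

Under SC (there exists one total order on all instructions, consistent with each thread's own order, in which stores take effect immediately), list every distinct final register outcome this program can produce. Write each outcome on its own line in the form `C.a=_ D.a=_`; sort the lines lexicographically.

C.a=0 D.a=1
C.a=0 D.a=2
C.a=1 D.a=0
C.a=1 D.a=1
C.a=1 D.a=2
C.a=2 D.a=0
C.a=2 D.a=1
C.a=2 D.a=2

outcome vector order: (C.a,D.a)
|SC outcomes| = 8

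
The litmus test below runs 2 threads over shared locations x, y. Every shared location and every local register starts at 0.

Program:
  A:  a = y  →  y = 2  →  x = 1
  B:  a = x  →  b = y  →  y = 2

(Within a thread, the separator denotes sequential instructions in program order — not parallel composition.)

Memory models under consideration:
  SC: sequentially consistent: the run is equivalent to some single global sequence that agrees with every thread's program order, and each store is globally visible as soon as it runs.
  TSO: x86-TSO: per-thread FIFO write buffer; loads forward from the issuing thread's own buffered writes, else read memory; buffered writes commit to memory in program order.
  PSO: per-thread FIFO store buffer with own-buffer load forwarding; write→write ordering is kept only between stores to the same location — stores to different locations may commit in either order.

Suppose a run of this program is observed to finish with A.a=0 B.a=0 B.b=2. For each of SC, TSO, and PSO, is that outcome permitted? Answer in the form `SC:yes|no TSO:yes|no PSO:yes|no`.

SC:yes TSO:yes PSO:yes

outcome vector order: (A.a,B.a,B.b)
[SC] allowed = {(0,0,0) (0,0,2) (0,1,2) (2,0,0)}
[TSO] allowed = {(0,0,0) (0,0,2) (0,1,2) (2,0,0)}
[PSO] allowed = {(0,0,0) (0,0,2) (0,1,0) (0,1,2) (2,0,0)}
target (0,0,2) ∈ {SC,TSO,PSO}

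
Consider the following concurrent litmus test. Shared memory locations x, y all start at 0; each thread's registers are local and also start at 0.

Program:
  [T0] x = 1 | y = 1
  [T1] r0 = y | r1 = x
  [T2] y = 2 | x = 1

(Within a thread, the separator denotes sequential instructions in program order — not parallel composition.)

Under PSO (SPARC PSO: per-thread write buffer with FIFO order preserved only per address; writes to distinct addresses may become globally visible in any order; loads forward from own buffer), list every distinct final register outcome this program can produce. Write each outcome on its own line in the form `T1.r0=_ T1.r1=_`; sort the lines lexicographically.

outcome vector order: (T1.r0,T1.r1)
|PSO outcomes| = 6

T1.r0=0 T1.r1=0
T1.r0=0 T1.r1=1
T1.r0=1 T1.r1=0
T1.r0=1 T1.r1=1
T1.r0=2 T1.r1=0
T1.r0=2 T1.r1=1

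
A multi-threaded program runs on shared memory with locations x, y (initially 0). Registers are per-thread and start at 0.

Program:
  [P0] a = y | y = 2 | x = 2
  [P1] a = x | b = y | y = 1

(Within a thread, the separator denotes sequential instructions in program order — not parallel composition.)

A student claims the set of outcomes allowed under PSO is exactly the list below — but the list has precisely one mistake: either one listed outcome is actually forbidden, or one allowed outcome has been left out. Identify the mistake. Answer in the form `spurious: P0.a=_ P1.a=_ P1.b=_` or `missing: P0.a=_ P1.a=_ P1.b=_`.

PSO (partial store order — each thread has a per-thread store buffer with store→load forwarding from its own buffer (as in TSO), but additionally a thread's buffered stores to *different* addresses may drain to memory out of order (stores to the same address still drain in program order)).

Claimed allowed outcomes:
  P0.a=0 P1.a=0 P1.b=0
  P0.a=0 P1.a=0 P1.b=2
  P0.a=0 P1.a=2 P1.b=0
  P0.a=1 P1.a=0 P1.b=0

missing: P0.a=0 P1.a=2 P1.b=2

outcome vector order: (P0.a,P1.a,P1.b)
PSO: 5 outcomes — {<0 0 0>, <0 0 2>, <0 2 0>, <0 2 2>, <1 0 0>}
PSO∖claimed = {<0 2 2>}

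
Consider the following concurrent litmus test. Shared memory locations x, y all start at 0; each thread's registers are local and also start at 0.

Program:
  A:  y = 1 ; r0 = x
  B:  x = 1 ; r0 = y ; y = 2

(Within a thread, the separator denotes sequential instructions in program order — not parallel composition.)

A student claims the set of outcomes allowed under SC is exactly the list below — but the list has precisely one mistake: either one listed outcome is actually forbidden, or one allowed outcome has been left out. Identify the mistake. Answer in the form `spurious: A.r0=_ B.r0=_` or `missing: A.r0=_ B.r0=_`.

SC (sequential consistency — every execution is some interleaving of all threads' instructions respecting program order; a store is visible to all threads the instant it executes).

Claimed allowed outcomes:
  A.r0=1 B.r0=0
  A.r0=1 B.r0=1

outcome vector order: (A.r0,B.r0)
SC (3): (0,1) (1,0) (1,1)
SC∖claimed = {(0,1)}

missing: A.r0=0 B.r0=1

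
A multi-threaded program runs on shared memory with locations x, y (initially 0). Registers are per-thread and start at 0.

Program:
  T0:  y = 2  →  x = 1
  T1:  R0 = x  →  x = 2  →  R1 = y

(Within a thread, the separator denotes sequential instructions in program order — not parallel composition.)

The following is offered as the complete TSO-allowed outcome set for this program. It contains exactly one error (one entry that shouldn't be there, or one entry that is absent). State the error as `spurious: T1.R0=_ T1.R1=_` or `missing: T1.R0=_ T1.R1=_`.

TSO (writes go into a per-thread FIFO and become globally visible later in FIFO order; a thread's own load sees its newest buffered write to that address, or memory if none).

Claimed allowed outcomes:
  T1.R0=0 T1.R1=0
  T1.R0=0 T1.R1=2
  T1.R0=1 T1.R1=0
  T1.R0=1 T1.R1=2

outcome vector order: (T1.R0,T1.R1)
under TSO → (0,0); (0,2); (1,2)
claimed∖TSO = {(1,0)}

spurious: T1.R0=1 T1.R1=0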